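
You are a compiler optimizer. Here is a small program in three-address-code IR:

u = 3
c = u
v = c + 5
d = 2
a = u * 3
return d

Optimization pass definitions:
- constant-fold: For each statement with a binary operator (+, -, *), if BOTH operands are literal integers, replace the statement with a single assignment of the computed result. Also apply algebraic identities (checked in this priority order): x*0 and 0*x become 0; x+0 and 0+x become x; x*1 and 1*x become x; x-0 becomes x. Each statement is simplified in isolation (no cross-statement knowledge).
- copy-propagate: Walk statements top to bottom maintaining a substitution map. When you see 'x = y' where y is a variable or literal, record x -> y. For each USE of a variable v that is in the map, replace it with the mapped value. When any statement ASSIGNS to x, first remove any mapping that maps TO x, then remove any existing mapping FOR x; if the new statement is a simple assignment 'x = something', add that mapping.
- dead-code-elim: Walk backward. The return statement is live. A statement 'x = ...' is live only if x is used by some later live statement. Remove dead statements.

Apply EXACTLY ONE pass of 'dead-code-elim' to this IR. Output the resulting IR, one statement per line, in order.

Applying dead-code-elim statement-by-statement:
  [6] return d  -> KEEP (return); live=['d']
  [5] a = u * 3  -> DEAD (a not live)
  [4] d = 2  -> KEEP; live=[]
  [3] v = c + 5  -> DEAD (v not live)
  [2] c = u  -> DEAD (c not live)
  [1] u = 3  -> DEAD (u not live)
Result (2 stmts):
  d = 2
  return d

Answer: d = 2
return d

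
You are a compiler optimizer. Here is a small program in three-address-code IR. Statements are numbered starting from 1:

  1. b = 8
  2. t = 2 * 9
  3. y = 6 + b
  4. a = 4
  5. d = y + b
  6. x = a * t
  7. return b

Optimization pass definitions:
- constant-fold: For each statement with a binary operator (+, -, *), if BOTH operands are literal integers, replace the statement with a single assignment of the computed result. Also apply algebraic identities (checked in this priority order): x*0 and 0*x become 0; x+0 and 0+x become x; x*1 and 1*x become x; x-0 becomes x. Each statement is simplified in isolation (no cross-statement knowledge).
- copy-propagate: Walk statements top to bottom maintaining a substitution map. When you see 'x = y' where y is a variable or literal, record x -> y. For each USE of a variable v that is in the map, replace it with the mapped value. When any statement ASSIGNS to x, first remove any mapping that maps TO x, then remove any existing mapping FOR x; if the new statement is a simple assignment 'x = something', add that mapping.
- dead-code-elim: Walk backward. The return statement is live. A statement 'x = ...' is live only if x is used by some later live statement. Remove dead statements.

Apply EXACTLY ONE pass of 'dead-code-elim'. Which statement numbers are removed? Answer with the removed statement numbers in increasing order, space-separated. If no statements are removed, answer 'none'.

Answer: 2 3 4 5 6

Derivation:
Backward liveness scan:
Stmt 1 'b = 8': KEEP (b is live); live-in = []
Stmt 2 't = 2 * 9': DEAD (t not in live set ['b'])
Stmt 3 'y = 6 + b': DEAD (y not in live set ['b'])
Stmt 4 'a = 4': DEAD (a not in live set ['b'])
Stmt 5 'd = y + b': DEAD (d not in live set ['b'])
Stmt 6 'x = a * t': DEAD (x not in live set ['b'])
Stmt 7 'return b': KEEP (return); live-in = ['b']
Removed statement numbers: [2, 3, 4, 5, 6]
Surviving IR:
  b = 8
  return b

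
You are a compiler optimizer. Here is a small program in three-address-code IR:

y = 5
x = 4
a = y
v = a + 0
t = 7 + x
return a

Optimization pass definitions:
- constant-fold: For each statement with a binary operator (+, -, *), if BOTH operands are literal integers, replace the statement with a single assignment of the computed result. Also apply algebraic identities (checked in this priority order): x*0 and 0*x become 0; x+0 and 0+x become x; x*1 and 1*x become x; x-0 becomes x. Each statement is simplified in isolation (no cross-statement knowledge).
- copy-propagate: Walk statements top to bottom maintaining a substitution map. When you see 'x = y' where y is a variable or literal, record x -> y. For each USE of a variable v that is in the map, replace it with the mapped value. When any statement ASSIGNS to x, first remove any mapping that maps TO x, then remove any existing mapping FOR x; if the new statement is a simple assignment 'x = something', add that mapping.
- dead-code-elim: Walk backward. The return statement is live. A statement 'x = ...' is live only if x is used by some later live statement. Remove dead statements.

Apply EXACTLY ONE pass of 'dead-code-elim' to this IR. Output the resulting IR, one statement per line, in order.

Applying dead-code-elim statement-by-statement:
  [6] return a  -> KEEP (return); live=['a']
  [5] t = 7 + x  -> DEAD (t not live)
  [4] v = a + 0  -> DEAD (v not live)
  [3] a = y  -> KEEP; live=['y']
  [2] x = 4  -> DEAD (x not live)
  [1] y = 5  -> KEEP; live=[]
Result (3 stmts):
  y = 5
  a = y
  return a

Answer: y = 5
a = y
return a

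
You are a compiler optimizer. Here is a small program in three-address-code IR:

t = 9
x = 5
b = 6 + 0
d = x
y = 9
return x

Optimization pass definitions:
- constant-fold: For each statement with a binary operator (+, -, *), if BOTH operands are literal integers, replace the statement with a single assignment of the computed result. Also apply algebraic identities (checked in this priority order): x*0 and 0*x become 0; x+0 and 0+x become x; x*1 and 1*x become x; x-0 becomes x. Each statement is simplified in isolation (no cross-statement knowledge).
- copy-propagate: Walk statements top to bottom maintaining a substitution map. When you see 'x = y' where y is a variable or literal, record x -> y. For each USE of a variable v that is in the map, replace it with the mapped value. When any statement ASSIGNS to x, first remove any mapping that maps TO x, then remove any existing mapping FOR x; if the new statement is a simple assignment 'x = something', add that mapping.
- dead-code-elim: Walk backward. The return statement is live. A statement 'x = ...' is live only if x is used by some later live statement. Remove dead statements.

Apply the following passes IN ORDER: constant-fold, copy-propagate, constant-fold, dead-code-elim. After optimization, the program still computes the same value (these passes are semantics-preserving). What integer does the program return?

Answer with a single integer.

Answer: 5

Derivation:
Initial IR:
  t = 9
  x = 5
  b = 6 + 0
  d = x
  y = 9
  return x
After constant-fold (6 stmts):
  t = 9
  x = 5
  b = 6
  d = x
  y = 9
  return x
After copy-propagate (6 stmts):
  t = 9
  x = 5
  b = 6
  d = 5
  y = 9
  return 5
After constant-fold (6 stmts):
  t = 9
  x = 5
  b = 6
  d = 5
  y = 9
  return 5
After dead-code-elim (1 stmts):
  return 5
Evaluate:
  t = 9  =>  t = 9
  x = 5  =>  x = 5
  b = 6 + 0  =>  b = 6
  d = x  =>  d = 5
  y = 9  =>  y = 9
  return x = 5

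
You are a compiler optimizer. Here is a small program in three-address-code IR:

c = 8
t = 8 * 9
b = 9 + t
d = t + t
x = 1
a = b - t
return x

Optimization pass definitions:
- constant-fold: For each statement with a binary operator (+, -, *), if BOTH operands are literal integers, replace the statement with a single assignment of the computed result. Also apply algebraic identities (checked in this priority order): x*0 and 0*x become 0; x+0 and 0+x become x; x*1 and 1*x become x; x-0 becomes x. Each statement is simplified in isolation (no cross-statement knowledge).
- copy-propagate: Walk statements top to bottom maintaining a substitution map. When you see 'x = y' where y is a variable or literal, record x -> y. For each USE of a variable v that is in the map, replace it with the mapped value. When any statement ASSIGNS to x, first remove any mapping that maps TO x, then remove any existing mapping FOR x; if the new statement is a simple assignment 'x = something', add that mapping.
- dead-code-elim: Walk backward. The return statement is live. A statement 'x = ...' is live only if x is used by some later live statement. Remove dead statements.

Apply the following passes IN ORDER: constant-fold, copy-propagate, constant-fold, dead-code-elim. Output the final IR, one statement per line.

Answer: return 1

Derivation:
Initial IR:
  c = 8
  t = 8 * 9
  b = 9 + t
  d = t + t
  x = 1
  a = b - t
  return x
After constant-fold (7 stmts):
  c = 8
  t = 72
  b = 9 + t
  d = t + t
  x = 1
  a = b - t
  return x
After copy-propagate (7 stmts):
  c = 8
  t = 72
  b = 9 + 72
  d = 72 + 72
  x = 1
  a = b - 72
  return 1
After constant-fold (7 stmts):
  c = 8
  t = 72
  b = 81
  d = 144
  x = 1
  a = b - 72
  return 1
After dead-code-elim (1 stmts):
  return 1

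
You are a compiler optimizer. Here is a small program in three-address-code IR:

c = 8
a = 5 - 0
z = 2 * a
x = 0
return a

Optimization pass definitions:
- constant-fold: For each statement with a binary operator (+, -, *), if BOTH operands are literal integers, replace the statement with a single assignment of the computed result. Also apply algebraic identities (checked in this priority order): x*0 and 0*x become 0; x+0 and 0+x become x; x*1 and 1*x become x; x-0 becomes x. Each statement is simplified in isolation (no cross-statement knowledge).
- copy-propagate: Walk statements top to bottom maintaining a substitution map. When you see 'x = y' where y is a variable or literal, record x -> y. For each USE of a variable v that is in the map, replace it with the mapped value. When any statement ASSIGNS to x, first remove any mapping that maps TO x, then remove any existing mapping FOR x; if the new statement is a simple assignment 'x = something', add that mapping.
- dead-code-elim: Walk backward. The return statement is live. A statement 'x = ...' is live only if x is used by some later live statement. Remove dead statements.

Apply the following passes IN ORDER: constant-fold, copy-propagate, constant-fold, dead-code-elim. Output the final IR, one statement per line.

Answer: return 5

Derivation:
Initial IR:
  c = 8
  a = 5 - 0
  z = 2 * a
  x = 0
  return a
After constant-fold (5 stmts):
  c = 8
  a = 5
  z = 2 * a
  x = 0
  return a
After copy-propagate (5 stmts):
  c = 8
  a = 5
  z = 2 * 5
  x = 0
  return 5
After constant-fold (5 stmts):
  c = 8
  a = 5
  z = 10
  x = 0
  return 5
After dead-code-elim (1 stmts):
  return 5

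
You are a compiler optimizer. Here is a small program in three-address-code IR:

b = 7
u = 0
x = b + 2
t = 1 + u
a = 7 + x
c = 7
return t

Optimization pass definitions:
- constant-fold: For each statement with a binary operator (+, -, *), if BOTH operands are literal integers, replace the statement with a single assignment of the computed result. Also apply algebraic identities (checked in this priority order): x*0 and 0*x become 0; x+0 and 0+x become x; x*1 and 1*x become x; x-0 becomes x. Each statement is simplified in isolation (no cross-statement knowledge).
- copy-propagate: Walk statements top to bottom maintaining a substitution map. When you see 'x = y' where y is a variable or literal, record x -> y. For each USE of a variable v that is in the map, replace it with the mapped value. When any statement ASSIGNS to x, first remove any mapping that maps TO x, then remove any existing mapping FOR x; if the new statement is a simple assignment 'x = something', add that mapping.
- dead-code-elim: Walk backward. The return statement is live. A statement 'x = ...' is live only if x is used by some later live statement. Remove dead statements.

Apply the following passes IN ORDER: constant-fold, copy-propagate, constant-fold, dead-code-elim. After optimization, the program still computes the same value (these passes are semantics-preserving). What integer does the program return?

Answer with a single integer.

Answer: 1

Derivation:
Initial IR:
  b = 7
  u = 0
  x = b + 2
  t = 1 + u
  a = 7 + x
  c = 7
  return t
After constant-fold (7 stmts):
  b = 7
  u = 0
  x = b + 2
  t = 1 + u
  a = 7 + x
  c = 7
  return t
After copy-propagate (7 stmts):
  b = 7
  u = 0
  x = 7 + 2
  t = 1 + 0
  a = 7 + x
  c = 7
  return t
After constant-fold (7 stmts):
  b = 7
  u = 0
  x = 9
  t = 1
  a = 7 + x
  c = 7
  return t
After dead-code-elim (2 stmts):
  t = 1
  return t
Evaluate:
  b = 7  =>  b = 7
  u = 0  =>  u = 0
  x = b + 2  =>  x = 9
  t = 1 + u  =>  t = 1
  a = 7 + x  =>  a = 16
  c = 7  =>  c = 7
  return t = 1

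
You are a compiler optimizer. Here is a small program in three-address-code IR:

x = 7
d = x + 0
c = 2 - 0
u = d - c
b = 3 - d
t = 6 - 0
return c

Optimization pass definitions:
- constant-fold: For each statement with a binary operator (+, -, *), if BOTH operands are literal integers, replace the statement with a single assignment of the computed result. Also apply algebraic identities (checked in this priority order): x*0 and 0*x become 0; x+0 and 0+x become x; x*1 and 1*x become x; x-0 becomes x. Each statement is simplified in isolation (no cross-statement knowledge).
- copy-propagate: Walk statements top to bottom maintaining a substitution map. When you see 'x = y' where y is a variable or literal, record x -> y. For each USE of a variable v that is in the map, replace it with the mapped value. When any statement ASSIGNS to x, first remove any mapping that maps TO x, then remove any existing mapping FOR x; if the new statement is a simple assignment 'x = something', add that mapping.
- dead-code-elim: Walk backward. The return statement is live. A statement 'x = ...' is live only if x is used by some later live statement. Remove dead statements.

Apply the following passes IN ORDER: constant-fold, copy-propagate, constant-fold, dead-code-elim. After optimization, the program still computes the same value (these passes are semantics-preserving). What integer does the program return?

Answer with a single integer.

Answer: 2

Derivation:
Initial IR:
  x = 7
  d = x + 0
  c = 2 - 0
  u = d - c
  b = 3 - d
  t = 6 - 0
  return c
After constant-fold (7 stmts):
  x = 7
  d = x
  c = 2
  u = d - c
  b = 3 - d
  t = 6
  return c
After copy-propagate (7 stmts):
  x = 7
  d = 7
  c = 2
  u = 7 - 2
  b = 3 - 7
  t = 6
  return 2
After constant-fold (7 stmts):
  x = 7
  d = 7
  c = 2
  u = 5
  b = -4
  t = 6
  return 2
After dead-code-elim (1 stmts):
  return 2
Evaluate:
  x = 7  =>  x = 7
  d = x + 0  =>  d = 7
  c = 2 - 0  =>  c = 2
  u = d - c  =>  u = 5
  b = 3 - d  =>  b = -4
  t = 6 - 0  =>  t = 6
  return c = 2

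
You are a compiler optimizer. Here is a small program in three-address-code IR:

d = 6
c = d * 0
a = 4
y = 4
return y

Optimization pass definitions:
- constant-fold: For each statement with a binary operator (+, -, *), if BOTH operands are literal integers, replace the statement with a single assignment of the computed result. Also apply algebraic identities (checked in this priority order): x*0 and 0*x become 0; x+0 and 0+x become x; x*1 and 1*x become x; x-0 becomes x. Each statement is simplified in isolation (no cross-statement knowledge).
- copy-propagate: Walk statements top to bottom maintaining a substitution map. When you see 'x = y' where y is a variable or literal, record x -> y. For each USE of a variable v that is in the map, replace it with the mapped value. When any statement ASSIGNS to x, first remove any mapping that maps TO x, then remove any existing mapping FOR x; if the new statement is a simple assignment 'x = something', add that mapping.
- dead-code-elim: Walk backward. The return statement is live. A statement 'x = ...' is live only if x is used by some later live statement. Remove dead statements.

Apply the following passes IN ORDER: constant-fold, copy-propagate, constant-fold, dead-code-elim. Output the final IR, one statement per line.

Initial IR:
  d = 6
  c = d * 0
  a = 4
  y = 4
  return y
After constant-fold (5 stmts):
  d = 6
  c = 0
  a = 4
  y = 4
  return y
After copy-propagate (5 stmts):
  d = 6
  c = 0
  a = 4
  y = 4
  return 4
After constant-fold (5 stmts):
  d = 6
  c = 0
  a = 4
  y = 4
  return 4
After dead-code-elim (1 stmts):
  return 4

Answer: return 4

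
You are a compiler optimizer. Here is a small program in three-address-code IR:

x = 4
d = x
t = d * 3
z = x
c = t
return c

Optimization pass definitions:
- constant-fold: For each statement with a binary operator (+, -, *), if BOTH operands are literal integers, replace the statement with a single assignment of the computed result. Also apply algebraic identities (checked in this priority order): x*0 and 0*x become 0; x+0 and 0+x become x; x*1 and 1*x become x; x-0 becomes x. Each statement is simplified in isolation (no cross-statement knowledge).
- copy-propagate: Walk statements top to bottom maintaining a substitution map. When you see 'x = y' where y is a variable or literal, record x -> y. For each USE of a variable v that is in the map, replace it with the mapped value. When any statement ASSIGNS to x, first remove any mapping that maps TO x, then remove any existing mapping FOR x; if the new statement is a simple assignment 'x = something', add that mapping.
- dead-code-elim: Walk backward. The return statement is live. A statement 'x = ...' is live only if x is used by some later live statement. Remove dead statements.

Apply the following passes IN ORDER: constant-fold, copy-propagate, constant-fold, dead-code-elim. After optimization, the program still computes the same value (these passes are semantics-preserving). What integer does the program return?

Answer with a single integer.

Answer: 12

Derivation:
Initial IR:
  x = 4
  d = x
  t = d * 3
  z = x
  c = t
  return c
After constant-fold (6 stmts):
  x = 4
  d = x
  t = d * 3
  z = x
  c = t
  return c
After copy-propagate (6 stmts):
  x = 4
  d = 4
  t = 4 * 3
  z = 4
  c = t
  return t
After constant-fold (6 stmts):
  x = 4
  d = 4
  t = 12
  z = 4
  c = t
  return t
After dead-code-elim (2 stmts):
  t = 12
  return t
Evaluate:
  x = 4  =>  x = 4
  d = x  =>  d = 4
  t = d * 3  =>  t = 12
  z = x  =>  z = 4
  c = t  =>  c = 12
  return c = 12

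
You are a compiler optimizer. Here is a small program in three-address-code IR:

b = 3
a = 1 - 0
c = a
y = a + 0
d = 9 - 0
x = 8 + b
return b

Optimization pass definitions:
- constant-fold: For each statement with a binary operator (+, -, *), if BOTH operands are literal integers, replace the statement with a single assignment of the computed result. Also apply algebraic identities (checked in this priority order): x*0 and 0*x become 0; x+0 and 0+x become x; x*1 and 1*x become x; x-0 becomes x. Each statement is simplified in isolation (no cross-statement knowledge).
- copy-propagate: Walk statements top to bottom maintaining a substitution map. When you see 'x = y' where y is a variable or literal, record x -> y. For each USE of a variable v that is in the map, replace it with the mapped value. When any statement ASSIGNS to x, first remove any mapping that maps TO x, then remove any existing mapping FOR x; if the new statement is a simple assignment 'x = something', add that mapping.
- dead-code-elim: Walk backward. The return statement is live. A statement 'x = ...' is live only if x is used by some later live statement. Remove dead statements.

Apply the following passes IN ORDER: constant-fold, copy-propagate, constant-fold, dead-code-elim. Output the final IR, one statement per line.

Answer: return 3

Derivation:
Initial IR:
  b = 3
  a = 1 - 0
  c = a
  y = a + 0
  d = 9 - 0
  x = 8 + b
  return b
After constant-fold (7 stmts):
  b = 3
  a = 1
  c = a
  y = a
  d = 9
  x = 8 + b
  return b
After copy-propagate (7 stmts):
  b = 3
  a = 1
  c = 1
  y = 1
  d = 9
  x = 8 + 3
  return 3
After constant-fold (7 stmts):
  b = 3
  a = 1
  c = 1
  y = 1
  d = 9
  x = 11
  return 3
After dead-code-elim (1 stmts):
  return 3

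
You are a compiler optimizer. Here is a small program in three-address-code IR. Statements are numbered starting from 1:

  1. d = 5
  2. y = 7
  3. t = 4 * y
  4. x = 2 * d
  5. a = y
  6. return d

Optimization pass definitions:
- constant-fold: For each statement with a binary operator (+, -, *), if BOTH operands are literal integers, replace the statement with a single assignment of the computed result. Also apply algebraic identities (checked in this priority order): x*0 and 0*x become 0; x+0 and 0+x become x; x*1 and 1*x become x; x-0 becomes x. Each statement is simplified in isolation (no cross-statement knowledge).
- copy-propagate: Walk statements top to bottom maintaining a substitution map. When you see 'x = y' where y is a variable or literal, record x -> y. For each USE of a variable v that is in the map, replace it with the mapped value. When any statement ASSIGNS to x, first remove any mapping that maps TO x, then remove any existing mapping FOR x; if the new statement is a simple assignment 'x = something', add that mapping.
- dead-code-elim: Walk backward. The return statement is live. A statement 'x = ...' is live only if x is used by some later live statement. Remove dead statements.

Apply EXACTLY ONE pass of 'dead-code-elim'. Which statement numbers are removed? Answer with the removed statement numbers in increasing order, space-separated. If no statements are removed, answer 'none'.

Answer: 2 3 4 5

Derivation:
Backward liveness scan:
Stmt 1 'd = 5': KEEP (d is live); live-in = []
Stmt 2 'y = 7': DEAD (y not in live set ['d'])
Stmt 3 't = 4 * y': DEAD (t not in live set ['d'])
Stmt 4 'x = 2 * d': DEAD (x not in live set ['d'])
Stmt 5 'a = y': DEAD (a not in live set ['d'])
Stmt 6 'return d': KEEP (return); live-in = ['d']
Removed statement numbers: [2, 3, 4, 5]
Surviving IR:
  d = 5
  return d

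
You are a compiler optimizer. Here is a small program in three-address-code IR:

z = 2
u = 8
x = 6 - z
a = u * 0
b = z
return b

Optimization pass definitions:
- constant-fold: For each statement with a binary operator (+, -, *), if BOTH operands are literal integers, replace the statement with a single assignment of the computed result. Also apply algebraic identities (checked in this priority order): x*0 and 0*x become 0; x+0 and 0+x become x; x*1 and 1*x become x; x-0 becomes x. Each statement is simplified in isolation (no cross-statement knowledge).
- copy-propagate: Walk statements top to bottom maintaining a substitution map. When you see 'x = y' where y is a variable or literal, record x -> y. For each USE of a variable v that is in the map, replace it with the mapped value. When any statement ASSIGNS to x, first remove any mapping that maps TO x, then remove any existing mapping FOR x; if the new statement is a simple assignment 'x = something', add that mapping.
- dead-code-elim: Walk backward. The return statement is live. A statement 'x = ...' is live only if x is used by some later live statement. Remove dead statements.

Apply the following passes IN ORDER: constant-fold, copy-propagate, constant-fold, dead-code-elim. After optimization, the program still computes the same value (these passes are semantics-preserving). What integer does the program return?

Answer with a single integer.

Initial IR:
  z = 2
  u = 8
  x = 6 - z
  a = u * 0
  b = z
  return b
After constant-fold (6 stmts):
  z = 2
  u = 8
  x = 6 - z
  a = 0
  b = z
  return b
After copy-propagate (6 stmts):
  z = 2
  u = 8
  x = 6 - 2
  a = 0
  b = 2
  return 2
After constant-fold (6 stmts):
  z = 2
  u = 8
  x = 4
  a = 0
  b = 2
  return 2
After dead-code-elim (1 stmts):
  return 2
Evaluate:
  z = 2  =>  z = 2
  u = 8  =>  u = 8
  x = 6 - z  =>  x = 4
  a = u * 0  =>  a = 0
  b = z  =>  b = 2
  return b = 2

Answer: 2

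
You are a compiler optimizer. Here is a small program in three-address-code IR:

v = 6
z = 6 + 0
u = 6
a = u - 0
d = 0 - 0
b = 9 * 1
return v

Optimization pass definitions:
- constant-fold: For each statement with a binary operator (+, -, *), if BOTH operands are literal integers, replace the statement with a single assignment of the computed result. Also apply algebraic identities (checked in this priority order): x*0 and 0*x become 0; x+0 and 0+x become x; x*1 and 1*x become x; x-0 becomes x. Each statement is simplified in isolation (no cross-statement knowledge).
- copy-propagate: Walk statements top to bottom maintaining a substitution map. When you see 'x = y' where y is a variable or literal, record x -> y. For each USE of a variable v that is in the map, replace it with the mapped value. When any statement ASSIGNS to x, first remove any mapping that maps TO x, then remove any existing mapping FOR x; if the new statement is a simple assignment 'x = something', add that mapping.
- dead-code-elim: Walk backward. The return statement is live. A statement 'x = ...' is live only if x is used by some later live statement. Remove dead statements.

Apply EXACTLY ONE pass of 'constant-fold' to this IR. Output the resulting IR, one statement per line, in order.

Answer: v = 6
z = 6
u = 6
a = u
d = 0
b = 9
return v

Derivation:
Applying constant-fold statement-by-statement:
  [1] v = 6  (unchanged)
  [2] z = 6 + 0  -> z = 6
  [3] u = 6  (unchanged)
  [4] a = u - 0  -> a = u
  [5] d = 0 - 0  -> d = 0
  [6] b = 9 * 1  -> b = 9
  [7] return v  (unchanged)
Result (7 stmts):
  v = 6
  z = 6
  u = 6
  a = u
  d = 0
  b = 9
  return v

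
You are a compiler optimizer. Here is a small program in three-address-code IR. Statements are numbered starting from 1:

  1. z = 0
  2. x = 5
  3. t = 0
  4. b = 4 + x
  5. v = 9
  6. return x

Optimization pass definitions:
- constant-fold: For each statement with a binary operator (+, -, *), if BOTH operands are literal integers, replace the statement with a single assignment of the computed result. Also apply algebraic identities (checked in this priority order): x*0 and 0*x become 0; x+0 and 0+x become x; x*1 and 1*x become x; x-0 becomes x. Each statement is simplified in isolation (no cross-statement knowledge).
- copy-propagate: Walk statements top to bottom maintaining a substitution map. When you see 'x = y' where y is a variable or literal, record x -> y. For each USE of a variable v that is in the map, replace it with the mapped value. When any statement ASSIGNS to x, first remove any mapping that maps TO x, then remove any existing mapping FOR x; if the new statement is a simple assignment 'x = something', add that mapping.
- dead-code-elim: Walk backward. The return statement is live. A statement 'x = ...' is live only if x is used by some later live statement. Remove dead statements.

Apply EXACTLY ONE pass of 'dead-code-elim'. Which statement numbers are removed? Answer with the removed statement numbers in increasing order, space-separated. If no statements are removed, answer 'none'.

Answer: 1 3 4 5

Derivation:
Backward liveness scan:
Stmt 1 'z = 0': DEAD (z not in live set [])
Stmt 2 'x = 5': KEEP (x is live); live-in = []
Stmt 3 't = 0': DEAD (t not in live set ['x'])
Stmt 4 'b = 4 + x': DEAD (b not in live set ['x'])
Stmt 5 'v = 9': DEAD (v not in live set ['x'])
Stmt 6 'return x': KEEP (return); live-in = ['x']
Removed statement numbers: [1, 3, 4, 5]
Surviving IR:
  x = 5
  return x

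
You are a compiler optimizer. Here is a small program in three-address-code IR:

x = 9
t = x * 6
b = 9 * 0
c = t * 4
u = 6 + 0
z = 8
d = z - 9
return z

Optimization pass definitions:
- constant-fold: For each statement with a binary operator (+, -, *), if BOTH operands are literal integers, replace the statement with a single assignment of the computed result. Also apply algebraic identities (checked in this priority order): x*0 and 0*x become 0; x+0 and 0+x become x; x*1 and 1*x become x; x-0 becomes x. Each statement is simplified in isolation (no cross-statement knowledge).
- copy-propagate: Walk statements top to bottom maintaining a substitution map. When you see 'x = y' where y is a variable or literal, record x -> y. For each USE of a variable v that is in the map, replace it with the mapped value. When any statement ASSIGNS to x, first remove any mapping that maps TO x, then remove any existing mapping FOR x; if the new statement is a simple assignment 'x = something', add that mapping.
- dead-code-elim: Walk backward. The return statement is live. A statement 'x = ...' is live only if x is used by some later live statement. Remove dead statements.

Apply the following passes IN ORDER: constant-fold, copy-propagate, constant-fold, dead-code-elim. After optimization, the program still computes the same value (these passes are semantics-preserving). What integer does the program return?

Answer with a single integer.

Answer: 8

Derivation:
Initial IR:
  x = 9
  t = x * 6
  b = 9 * 0
  c = t * 4
  u = 6 + 0
  z = 8
  d = z - 9
  return z
After constant-fold (8 stmts):
  x = 9
  t = x * 6
  b = 0
  c = t * 4
  u = 6
  z = 8
  d = z - 9
  return z
After copy-propagate (8 stmts):
  x = 9
  t = 9 * 6
  b = 0
  c = t * 4
  u = 6
  z = 8
  d = 8 - 9
  return 8
After constant-fold (8 stmts):
  x = 9
  t = 54
  b = 0
  c = t * 4
  u = 6
  z = 8
  d = -1
  return 8
After dead-code-elim (1 stmts):
  return 8
Evaluate:
  x = 9  =>  x = 9
  t = x * 6  =>  t = 54
  b = 9 * 0  =>  b = 0
  c = t * 4  =>  c = 216
  u = 6 + 0  =>  u = 6
  z = 8  =>  z = 8
  d = z - 9  =>  d = -1
  return z = 8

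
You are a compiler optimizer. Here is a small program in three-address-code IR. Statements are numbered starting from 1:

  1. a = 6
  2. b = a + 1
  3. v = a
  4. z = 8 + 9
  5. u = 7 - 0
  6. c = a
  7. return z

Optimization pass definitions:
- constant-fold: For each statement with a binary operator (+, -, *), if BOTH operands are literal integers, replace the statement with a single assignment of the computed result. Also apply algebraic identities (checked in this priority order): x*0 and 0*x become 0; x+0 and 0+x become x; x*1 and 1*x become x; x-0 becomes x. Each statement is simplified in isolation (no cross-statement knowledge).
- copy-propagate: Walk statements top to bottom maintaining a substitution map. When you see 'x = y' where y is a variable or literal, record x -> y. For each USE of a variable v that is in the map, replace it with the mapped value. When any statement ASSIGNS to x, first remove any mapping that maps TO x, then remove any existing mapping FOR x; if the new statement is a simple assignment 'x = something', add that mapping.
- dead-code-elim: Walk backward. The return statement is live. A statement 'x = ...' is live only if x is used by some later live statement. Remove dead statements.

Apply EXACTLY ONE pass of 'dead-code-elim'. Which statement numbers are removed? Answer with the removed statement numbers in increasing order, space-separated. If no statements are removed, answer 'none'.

Backward liveness scan:
Stmt 1 'a = 6': DEAD (a not in live set [])
Stmt 2 'b = a + 1': DEAD (b not in live set [])
Stmt 3 'v = a': DEAD (v not in live set [])
Stmt 4 'z = 8 + 9': KEEP (z is live); live-in = []
Stmt 5 'u = 7 - 0': DEAD (u not in live set ['z'])
Stmt 6 'c = a': DEAD (c not in live set ['z'])
Stmt 7 'return z': KEEP (return); live-in = ['z']
Removed statement numbers: [1, 2, 3, 5, 6]
Surviving IR:
  z = 8 + 9
  return z

Answer: 1 2 3 5 6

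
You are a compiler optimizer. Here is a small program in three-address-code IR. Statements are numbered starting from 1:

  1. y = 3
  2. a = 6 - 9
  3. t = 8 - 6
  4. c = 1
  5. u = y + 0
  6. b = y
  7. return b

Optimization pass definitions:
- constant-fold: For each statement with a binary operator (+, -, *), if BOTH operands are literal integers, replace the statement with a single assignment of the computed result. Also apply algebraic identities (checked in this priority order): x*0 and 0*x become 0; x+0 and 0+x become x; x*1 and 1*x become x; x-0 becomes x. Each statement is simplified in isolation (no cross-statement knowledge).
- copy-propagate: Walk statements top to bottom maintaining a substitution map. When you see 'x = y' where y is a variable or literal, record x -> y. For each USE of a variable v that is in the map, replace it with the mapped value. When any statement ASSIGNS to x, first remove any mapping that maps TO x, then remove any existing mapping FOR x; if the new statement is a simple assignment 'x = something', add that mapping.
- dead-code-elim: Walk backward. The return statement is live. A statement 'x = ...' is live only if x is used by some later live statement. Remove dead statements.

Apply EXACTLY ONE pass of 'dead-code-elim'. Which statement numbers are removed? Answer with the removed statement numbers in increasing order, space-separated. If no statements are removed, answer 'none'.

Answer: 2 3 4 5

Derivation:
Backward liveness scan:
Stmt 1 'y = 3': KEEP (y is live); live-in = []
Stmt 2 'a = 6 - 9': DEAD (a not in live set ['y'])
Stmt 3 't = 8 - 6': DEAD (t not in live set ['y'])
Stmt 4 'c = 1': DEAD (c not in live set ['y'])
Stmt 5 'u = y + 0': DEAD (u not in live set ['y'])
Stmt 6 'b = y': KEEP (b is live); live-in = ['y']
Stmt 7 'return b': KEEP (return); live-in = ['b']
Removed statement numbers: [2, 3, 4, 5]
Surviving IR:
  y = 3
  b = y
  return b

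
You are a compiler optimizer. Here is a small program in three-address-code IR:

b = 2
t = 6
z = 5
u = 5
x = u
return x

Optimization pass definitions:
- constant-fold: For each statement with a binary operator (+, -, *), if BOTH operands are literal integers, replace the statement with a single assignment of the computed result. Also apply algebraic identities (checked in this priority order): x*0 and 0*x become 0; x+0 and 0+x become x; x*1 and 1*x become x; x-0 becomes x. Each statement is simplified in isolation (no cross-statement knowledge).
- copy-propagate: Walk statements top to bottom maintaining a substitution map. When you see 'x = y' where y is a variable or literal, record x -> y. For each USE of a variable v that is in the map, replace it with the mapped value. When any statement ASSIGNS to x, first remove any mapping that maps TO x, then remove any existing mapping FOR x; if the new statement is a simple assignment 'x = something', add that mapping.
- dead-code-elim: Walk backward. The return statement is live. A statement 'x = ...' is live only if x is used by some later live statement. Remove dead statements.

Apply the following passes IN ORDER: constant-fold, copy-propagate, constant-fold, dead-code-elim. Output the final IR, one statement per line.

Answer: return 5

Derivation:
Initial IR:
  b = 2
  t = 6
  z = 5
  u = 5
  x = u
  return x
After constant-fold (6 stmts):
  b = 2
  t = 6
  z = 5
  u = 5
  x = u
  return x
After copy-propagate (6 stmts):
  b = 2
  t = 6
  z = 5
  u = 5
  x = 5
  return 5
After constant-fold (6 stmts):
  b = 2
  t = 6
  z = 5
  u = 5
  x = 5
  return 5
After dead-code-elim (1 stmts):
  return 5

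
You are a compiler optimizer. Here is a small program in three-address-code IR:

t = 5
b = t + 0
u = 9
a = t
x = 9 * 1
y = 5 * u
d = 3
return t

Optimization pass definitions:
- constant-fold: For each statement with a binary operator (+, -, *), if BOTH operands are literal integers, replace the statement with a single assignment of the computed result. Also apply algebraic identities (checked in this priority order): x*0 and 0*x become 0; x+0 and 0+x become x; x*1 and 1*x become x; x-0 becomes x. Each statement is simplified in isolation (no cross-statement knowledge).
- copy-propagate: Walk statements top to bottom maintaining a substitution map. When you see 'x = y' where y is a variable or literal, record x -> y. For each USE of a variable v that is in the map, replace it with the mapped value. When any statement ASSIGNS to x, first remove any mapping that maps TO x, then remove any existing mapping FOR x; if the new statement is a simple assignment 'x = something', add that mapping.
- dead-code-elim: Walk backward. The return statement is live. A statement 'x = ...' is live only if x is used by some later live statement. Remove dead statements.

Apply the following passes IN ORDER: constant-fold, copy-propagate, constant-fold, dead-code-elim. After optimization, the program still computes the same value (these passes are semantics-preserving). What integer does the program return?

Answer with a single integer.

Answer: 5

Derivation:
Initial IR:
  t = 5
  b = t + 0
  u = 9
  a = t
  x = 9 * 1
  y = 5 * u
  d = 3
  return t
After constant-fold (8 stmts):
  t = 5
  b = t
  u = 9
  a = t
  x = 9
  y = 5 * u
  d = 3
  return t
After copy-propagate (8 stmts):
  t = 5
  b = 5
  u = 9
  a = 5
  x = 9
  y = 5 * 9
  d = 3
  return 5
After constant-fold (8 stmts):
  t = 5
  b = 5
  u = 9
  a = 5
  x = 9
  y = 45
  d = 3
  return 5
After dead-code-elim (1 stmts):
  return 5
Evaluate:
  t = 5  =>  t = 5
  b = t + 0  =>  b = 5
  u = 9  =>  u = 9
  a = t  =>  a = 5
  x = 9 * 1  =>  x = 9
  y = 5 * u  =>  y = 45
  d = 3  =>  d = 3
  return t = 5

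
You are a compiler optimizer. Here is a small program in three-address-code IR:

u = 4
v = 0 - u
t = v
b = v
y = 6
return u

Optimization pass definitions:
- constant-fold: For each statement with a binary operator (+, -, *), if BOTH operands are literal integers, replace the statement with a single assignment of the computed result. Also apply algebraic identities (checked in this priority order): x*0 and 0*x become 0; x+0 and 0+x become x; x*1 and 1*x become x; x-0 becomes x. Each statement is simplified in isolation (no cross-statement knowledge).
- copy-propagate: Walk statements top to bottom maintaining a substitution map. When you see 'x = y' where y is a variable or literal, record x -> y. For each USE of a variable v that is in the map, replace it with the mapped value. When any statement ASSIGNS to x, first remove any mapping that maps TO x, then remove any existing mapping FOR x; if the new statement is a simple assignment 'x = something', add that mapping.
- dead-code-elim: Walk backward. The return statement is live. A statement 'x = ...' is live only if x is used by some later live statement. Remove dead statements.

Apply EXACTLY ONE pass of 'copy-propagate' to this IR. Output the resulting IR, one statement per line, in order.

Applying copy-propagate statement-by-statement:
  [1] u = 4  (unchanged)
  [2] v = 0 - u  -> v = 0 - 4
  [3] t = v  (unchanged)
  [4] b = v  (unchanged)
  [5] y = 6  (unchanged)
  [6] return u  -> return 4
Result (6 stmts):
  u = 4
  v = 0 - 4
  t = v
  b = v
  y = 6
  return 4

Answer: u = 4
v = 0 - 4
t = v
b = v
y = 6
return 4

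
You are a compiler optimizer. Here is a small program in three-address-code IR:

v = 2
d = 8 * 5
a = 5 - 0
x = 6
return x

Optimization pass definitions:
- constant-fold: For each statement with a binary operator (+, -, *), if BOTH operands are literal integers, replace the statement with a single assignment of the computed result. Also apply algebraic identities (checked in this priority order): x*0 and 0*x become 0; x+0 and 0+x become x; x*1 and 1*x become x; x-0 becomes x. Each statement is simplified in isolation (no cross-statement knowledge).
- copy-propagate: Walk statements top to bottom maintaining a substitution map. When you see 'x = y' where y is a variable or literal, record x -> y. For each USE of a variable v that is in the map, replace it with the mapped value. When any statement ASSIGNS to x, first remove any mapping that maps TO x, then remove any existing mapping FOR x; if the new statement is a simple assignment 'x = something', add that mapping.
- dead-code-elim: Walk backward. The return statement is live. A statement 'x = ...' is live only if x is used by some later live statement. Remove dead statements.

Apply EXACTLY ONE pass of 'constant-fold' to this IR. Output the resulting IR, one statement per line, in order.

Applying constant-fold statement-by-statement:
  [1] v = 2  (unchanged)
  [2] d = 8 * 5  -> d = 40
  [3] a = 5 - 0  -> a = 5
  [4] x = 6  (unchanged)
  [5] return x  (unchanged)
Result (5 stmts):
  v = 2
  d = 40
  a = 5
  x = 6
  return x

Answer: v = 2
d = 40
a = 5
x = 6
return x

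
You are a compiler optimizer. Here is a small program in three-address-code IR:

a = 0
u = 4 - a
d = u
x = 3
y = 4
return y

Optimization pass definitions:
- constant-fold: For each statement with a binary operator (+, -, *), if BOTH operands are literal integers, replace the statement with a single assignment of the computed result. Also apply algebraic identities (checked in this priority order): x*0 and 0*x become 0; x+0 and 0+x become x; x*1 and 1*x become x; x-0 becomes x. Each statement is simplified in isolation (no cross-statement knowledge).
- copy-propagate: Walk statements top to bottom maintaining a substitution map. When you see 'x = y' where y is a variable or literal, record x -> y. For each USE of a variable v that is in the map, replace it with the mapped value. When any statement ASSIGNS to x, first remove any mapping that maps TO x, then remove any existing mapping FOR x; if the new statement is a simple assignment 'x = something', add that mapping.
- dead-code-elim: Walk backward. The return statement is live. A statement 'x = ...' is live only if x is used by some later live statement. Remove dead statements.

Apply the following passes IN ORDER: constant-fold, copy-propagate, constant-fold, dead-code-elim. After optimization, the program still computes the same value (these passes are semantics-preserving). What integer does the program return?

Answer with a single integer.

Initial IR:
  a = 0
  u = 4 - a
  d = u
  x = 3
  y = 4
  return y
After constant-fold (6 stmts):
  a = 0
  u = 4 - a
  d = u
  x = 3
  y = 4
  return y
After copy-propagate (6 stmts):
  a = 0
  u = 4 - 0
  d = u
  x = 3
  y = 4
  return 4
After constant-fold (6 stmts):
  a = 0
  u = 4
  d = u
  x = 3
  y = 4
  return 4
After dead-code-elim (1 stmts):
  return 4
Evaluate:
  a = 0  =>  a = 0
  u = 4 - a  =>  u = 4
  d = u  =>  d = 4
  x = 3  =>  x = 3
  y = 4  =>  y = 4
  return y = 4

Answer: 4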